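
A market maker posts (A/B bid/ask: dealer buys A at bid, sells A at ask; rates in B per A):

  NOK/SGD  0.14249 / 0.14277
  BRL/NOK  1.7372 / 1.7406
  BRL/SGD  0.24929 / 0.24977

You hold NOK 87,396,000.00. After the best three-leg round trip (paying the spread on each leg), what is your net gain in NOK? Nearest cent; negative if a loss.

Net profit: NOK 275,911.37

Best loop NOK → BRL → SGD → NOK:
NOK 87,396,000.00 ÷ 1.7406 (buy BRL at ask) = BRL 50,210,272.32
BRL 50,210,272.32 × 0.24929 (sell BRL at bid) = SGD 12,516,918.79
SGD 12,516,918.79 ÷ 0.14277 (buy NOK at ask) = NOK 87,671,911.37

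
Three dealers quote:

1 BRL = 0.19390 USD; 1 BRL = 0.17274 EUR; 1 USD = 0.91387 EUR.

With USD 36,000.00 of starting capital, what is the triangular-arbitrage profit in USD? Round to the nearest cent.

Profit: USD 929.36

Profitable loop is USD → EUR → BRL → USD:
USD 36,000.00 × 0.91387 = EUR 32,899.32
EUR 32,899.32 ÷ 0.17274 = BRL 190,455.71
BRL 190,455.71 × 0.19390 = USD 36,929.36
Profit = USD 36,929.36 − USD 36,000.00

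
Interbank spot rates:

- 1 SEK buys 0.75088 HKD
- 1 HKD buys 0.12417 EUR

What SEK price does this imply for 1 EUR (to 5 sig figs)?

EUR/SEK = 10.725

1 EUR ÷ 0.12417 = 8.05348 HKD
8.05348 HKD ÷ 0.75088 = 10.7254 SEK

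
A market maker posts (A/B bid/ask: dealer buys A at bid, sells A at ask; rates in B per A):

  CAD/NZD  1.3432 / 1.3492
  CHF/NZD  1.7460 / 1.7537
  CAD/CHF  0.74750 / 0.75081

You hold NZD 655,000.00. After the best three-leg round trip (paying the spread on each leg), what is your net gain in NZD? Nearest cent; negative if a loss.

Net profit: NZD 13,184.86

Best loop NZD → CHF → CAD → NZD:
NZD 655,000.00 ÷ 1.7537 (buy CHF at ask) = CHF 373,496.04
CHF 373,496.04 ÷ 0.75081 (buy CAD at ask) = CAD 497,457.46
CAD 497,457.46 × 1.3432 (sell CAD at bid) = NZD 668,184.86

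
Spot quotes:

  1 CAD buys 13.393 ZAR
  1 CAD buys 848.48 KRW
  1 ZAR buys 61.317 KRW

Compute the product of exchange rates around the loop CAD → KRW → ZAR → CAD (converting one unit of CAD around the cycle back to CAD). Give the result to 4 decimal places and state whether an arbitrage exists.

Around CAD → KRW → ZAR → CAD: 1 × 848.48 ÷ 61.317 ÷ 13.393 = 1.033196
Product > 1; profitable direction is CAD → KRW → ZAR → CAD.

1.0332 (arbitrage exists)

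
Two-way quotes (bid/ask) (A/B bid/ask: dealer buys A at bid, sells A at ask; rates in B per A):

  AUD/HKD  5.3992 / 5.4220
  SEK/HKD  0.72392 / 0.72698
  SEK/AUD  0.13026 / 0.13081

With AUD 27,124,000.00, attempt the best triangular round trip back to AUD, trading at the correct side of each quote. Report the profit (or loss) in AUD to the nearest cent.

Net profit: AUD 560,956.92

Best loop AUD → SEK → HKD → AUD:
AUD 27,124,000.00 ÷ 0.13081 (buy SEK at ask) = SEK 207,354,177.82
SEK 207,354,177.82 × 0.72392 (sell SEK at bid) = HKD 150,107,836.40
HKD 150,107,836.40 ÷ 5.4220 (buy AUD at ask) = AUD 27,684,956.92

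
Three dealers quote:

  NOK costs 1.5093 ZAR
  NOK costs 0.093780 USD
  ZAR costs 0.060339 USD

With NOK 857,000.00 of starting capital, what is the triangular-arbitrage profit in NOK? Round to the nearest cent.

Profitable loop is NOK → USD → ZAR → NOK:
NOK 857,000.00 × 0.093780 = USD 80,369.46
USD 80,369.46 ÷ 0.060339 = ZAR 1,331,965.40
ZAR 1,331,965.40 ÷ 1.5093 = NOK 882,505.40
Profit = NOK 882,505.40 − NOK 857,000.00

Profit: NOK 25,505.40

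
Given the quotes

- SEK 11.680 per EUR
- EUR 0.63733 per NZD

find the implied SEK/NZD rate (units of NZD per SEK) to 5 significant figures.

1 SEK ÷ 11.680 = 0.0856164 EUR
0.0856164 EUR ÷ 0.63733 = 0.134336 NZD

SEK/NZD = 0.13434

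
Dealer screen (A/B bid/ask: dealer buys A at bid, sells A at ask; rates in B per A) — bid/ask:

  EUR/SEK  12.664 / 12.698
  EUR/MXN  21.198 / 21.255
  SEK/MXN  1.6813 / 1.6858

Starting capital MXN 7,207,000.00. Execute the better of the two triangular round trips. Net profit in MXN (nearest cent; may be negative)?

Best loop MXN → EUR → SEK → MXN:
MXN 7,207,000.00 ÷ 21.255 (buy EUR at ask) = EUR 339,073.16
EUR 339,073.16 × 12.664 (sell EUR at bid) = SEK 4,294,022.49
SEK 4,294,022.49 × 1.6813 (sell SEK at bid) = MXN 7,219,540.01

Net profit: MXN 12,540.01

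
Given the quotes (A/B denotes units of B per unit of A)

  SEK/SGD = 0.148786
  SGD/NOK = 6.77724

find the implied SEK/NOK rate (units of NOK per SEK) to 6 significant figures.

SEK/NOK = 1.00836

1 SEK × 0.148786 = 0.148786 SGD
0.148786 SGD × 6.77724 = 1.00836 NOK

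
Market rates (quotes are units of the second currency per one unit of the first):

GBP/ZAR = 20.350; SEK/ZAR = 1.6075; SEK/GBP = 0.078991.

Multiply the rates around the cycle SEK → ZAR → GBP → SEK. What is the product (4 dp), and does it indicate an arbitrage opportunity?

Around SEK → ZAR → GBP → SEK: 1 × 1.6075 ÷ 20.350 ÷ 0.078991 = 1.000021
Product ≈ 1 (deviation 0.002%, within rounding noise).

1.0000 (no arbitrage)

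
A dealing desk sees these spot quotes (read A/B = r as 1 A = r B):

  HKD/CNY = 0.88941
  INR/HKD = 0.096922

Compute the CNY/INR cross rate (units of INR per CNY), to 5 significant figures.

1 CNY ÷ 0.88941 = 1.12434 HKD
1.12434 HKD ÷ 0.096922 = 11.6005 INR

CNY/INR = 11.600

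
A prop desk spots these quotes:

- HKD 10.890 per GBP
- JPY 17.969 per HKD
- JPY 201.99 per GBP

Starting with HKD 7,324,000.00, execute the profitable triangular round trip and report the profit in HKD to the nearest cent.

Profit: HKD 236,080.44

Profitable loop is HKD → GBP → JPY → HKD:
HKD 7,324,000.00 ÷ 10.890 = GBP 672,543.62
GBP 672,543.62 × 201.99 = JPY 135,847,085
JPY 135,847,085 ÷ 17.969 = HKD 7,560,080.44
Profit = HKD 7,560,080.44 − HKD 7,324,000.00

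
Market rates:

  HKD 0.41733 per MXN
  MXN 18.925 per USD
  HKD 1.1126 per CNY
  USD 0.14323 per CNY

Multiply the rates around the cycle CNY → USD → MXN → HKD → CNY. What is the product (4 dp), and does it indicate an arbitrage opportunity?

1.0167 (arbitrage exists)

Around CNY → USD → MXN → HKD → CNY: 1 × 0.14323 × 18.925 × 0.41733 ÷ 1.1126 = 1.016741
Product > 1; profitable direction is CNY → USD → MXN → HKD → CNY.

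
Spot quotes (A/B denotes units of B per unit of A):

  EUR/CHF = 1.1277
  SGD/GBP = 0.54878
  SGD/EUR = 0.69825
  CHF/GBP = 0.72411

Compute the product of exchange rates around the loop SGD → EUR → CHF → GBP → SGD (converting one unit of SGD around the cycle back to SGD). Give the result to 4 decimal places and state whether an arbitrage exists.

1.0390 (arbitrage exists)

Around SGD → EUR → CHF → GBP → SGD: 1 × 0.69825 × 1.1277 × 0.72411 ÷ 0.54878 = 1.038989
Product > 1; profitable direction is SGD → EUR → CHF → GBP → SGD.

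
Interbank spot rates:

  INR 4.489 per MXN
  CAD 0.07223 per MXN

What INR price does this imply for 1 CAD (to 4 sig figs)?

CAD/INR = 62.15

1 CAD ÷ 0.07223 = 13.8447 MXN
13.8447 MXN × 4.489 = 62.1487 INR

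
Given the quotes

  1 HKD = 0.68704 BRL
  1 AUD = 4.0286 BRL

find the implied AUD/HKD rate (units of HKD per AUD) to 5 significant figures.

AUD/HKD = 5.8637

1 AUD × 4.0286 = 4.0286 BRL
4.0286 BRL ÷ 0.68704 = 5.86371 HKD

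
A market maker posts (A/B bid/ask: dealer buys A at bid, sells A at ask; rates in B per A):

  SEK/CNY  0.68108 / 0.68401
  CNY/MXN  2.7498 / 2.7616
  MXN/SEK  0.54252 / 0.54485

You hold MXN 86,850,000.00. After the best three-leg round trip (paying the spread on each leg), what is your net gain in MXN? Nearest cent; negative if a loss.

Best loop MXN → SEK → CNY → MXN:
MXN 86,850,000.00 × 0.54252 (sell MXN at bid) = SEK 47,117,862.00
SEK 47,117,862.00 × 0.68108 (sell SEK at bid) = CNY 32,091,033.45
CNY 32,091,033.45 × 2.7498 (sell CNY at bid) = MXN 88,243,923.78

Net profit: MXN 1,393,923.78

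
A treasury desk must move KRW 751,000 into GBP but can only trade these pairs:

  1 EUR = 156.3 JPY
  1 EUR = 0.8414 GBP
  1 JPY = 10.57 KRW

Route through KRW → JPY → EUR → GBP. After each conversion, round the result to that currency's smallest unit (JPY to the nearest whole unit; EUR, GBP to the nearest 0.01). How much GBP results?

KRW 751,000 ÷ 10.57 = JPY 71,050
JPY 71,050 ÷ 156.3 = EUR 454.57
EUR 454.57 × 0.8414 = GBP 382.48

GBP 382.48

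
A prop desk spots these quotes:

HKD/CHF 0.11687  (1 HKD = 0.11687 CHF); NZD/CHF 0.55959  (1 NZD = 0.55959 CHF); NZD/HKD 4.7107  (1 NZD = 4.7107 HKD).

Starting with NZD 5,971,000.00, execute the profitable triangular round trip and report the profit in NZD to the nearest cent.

Profitable loop is NZD → CHF → HKD → NZD:
NZD 5,971,000.00 × 0.55959 = CHF 3,341,311.89
CHF 3,341,311.89 ÷ 0.11687 = HKD 28,589,987.94
HKD 28,589,987.94 ÷ 4.7107 = NZD 6,069,159.13
Profit = NZD 6,069,159.13 − NZD 5,971,000.00

Profit: NZD 98,159.13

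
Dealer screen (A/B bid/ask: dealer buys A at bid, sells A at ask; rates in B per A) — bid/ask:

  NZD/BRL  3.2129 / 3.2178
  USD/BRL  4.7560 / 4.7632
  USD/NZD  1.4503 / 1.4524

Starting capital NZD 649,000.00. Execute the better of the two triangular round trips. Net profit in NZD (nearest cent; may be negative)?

Net profit: NZD 11,451.99

Best loop NZD → USD → BRL → NZD:
NZD 649,000.00 ÷ 1.4524 (buy USD at ask) = USD 446,846.60
USD 446,846.60 × 4.7560 (sell USD at bid) = BRL 2,125,202.42
BRL 2,125,202.42 ÷ 3.2178 (buy NZD at ask) = NZD 660,451.99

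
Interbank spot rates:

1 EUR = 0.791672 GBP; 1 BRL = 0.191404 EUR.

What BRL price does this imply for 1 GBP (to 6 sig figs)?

1 GBP ÷ 0.791672 = 1.26315 EUR
1.26315 EUR ÷ 0.191404 = 6.59939 BRL

GBP/BRL = 6.59939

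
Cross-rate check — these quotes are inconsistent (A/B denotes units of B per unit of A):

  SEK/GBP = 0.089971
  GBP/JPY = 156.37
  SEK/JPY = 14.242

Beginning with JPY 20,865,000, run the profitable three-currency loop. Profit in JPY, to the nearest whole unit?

Profit: JPY 256,920

Profitable loop is JPY → GBP → SEK → JPY:
JPY 20,865,000 ÷ 156.37 = GBP 133,433.52
GBP 133,433.52 ÷ 0.089971 = SEK 1,483,072.58
SEK 1,483,072.58 × 14.242 = JPY 21,121,920
Profit = JPY 21,121,920 − JPY 20,865,000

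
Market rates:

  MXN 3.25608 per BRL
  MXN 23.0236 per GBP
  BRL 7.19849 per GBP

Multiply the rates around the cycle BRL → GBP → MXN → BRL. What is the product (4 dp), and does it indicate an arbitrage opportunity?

Around BRL → GBP → MXN → BRL: 1 ÷ 7.19849 × 23.0236 ÷ 3.25608 = 0.982283
Product < 1; profitable direction is BRL → MXN → GBP → BRL.

0.9823 (arbitrage exists)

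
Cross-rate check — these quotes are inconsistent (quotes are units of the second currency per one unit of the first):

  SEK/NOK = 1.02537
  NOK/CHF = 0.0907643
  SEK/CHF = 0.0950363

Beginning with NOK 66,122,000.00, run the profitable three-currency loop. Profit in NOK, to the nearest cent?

Profitable loop is NOK → SEK → CHF → NOK:
NOK 66,122,000.00 ÷ 1.02537 = SEK 64,485,990.42
SEK 64,485,990.42 × 0.0950363 = CHF 6,128,509.93
CHF 6,128,509.93 ÷ 0.0907643 = NOK 67,521,150.18
Profit = NOK 67,521,150.18 − NOK 66,122,000.00

Profit: NOK 1,399,150.18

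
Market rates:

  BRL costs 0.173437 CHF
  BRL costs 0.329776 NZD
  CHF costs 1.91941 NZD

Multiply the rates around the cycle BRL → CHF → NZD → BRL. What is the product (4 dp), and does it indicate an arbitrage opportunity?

1.0095 (arbitrage exists)

Around BRL → CHF → NZD → BRL: 1 × 0.173437 × 1.91941 ÷ 0.329776 = 1.009463
Product > 1; profitable direction is BRL → CHF → NZD → BRL.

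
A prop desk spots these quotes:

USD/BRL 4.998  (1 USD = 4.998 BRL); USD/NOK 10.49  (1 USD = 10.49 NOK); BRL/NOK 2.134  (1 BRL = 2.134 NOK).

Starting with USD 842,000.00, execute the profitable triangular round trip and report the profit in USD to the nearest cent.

Profitable loop is USD → BRL → NOK → USD:
USD 842,000.00 × 4.998 = BRL 4,208,316.00
BRL 4,208,316.00 × 2.134 = NOK 8,980,546.34
NOK 8,980,546.34 ÷ 10.49 = USD 856,105.47
Profit = USD 856,105.47 − USD 842,000.00

Profit: USD 14,105.47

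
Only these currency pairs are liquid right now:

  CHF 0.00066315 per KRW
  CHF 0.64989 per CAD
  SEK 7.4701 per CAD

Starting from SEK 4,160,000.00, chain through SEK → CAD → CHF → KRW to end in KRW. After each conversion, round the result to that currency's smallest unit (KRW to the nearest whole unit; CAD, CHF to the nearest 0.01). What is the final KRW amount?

SEK 4,160,000.00 ÷ 7.4701 = CAD 556,886.79
CAD 556,886.79 × 0.64989 = CHF 361,915.16
CHF 361,915.16 ÷ 0.00066315 = KRW 545,751,580

KRW 545,751,580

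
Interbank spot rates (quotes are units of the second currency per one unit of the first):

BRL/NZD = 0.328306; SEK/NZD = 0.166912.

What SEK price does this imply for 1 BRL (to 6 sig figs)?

BRL/SEK = 1.96694

1 BRL × 0.328306 = 0.328306 NZD
0.328306 NZD ÷ 0.166912 = 1.96694 SEK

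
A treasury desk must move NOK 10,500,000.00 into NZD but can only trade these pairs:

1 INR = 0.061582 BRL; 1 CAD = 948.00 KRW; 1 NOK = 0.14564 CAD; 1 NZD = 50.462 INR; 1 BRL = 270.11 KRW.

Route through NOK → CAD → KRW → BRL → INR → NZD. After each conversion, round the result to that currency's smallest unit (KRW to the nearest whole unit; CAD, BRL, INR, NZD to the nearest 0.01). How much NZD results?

NOK 10,500,000.00 × 0.14564 = CAD 1,529,220.00
CAD 1,529,220.00 × 948.00 = KRW 1,449,700,560
KRW 1,449,700,560 ÷ 270.11 = BRL 5,367,074.75
BRL 5,367,074.75 ÷ 0.061582 = INR 87,153,303.73
INR 87,153,303.73 ÷ 50.462 = NZD 1,727,107.60

NZD 1,727,107.60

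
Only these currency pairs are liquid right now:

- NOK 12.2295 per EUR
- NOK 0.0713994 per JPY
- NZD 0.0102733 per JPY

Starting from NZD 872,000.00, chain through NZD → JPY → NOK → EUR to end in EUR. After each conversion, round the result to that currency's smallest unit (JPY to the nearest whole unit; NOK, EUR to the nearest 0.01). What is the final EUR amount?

EUR 495,555.58

NZD 872,000.00 ÷ 0.0102733 = JPY 84,880,223
JPY 84,880,223 × 0.0713994 = NOK 6,060,396.99
NOK 6,060,396.99 ÷ 12.2295 = EUR 495,555.58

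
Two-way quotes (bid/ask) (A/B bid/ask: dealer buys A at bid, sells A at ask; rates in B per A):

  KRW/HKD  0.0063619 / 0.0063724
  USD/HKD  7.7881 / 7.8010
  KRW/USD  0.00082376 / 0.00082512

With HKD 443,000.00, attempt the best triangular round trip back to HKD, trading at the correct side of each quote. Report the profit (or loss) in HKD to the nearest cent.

Net profit: HKD 2,998.01

Best loop HKD → KRW → USD → HKD:
HKD 443,000.00 ÷ 0.0063724 (buy KRW at ask) = KRW 69,518,549
KRW 69,518,549 × 0.00082376 (sell KRW at bid) = USD 57,266.60
USD 57,266.60 × 7.7881 (sell USD at bid) = HKD 445,998.01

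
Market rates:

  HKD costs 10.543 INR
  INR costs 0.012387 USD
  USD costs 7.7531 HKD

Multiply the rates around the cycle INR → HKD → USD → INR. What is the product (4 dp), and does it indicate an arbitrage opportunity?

0.9876 (arbitrage exists)

Around INR → HKD → USD → INR: 1 ÷ 10.543 ÷ 7.7531 ÷ 0.012387 = 0.987630
Product < 1; profitable direction is INR → USD → HKD → INR.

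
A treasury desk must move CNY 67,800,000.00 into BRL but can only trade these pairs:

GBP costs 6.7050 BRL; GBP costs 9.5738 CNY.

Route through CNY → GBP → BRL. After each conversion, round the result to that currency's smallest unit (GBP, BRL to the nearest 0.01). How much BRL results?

BRL 47,483,653.32

CNY 67,800,000.00 ÷ 9.5738 = GBP 7,081,827.49
GBP 7,081,827.49 × 6.7050 = BRL 47,483,653.32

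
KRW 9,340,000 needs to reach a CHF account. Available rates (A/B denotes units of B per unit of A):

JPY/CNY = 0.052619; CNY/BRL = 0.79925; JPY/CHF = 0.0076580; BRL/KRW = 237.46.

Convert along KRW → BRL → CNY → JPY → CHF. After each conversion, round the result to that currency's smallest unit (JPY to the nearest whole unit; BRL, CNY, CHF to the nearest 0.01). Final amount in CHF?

KRW 9,340,000 ÷ 237.46 = BRL 39,332.94
BRL 39,332.94 ÷ 0.79925 = CNY 49,212.31
CNY 49,212.31 ÷ 0.052619 = JPY 935,257
JPY 935,257 × 0.0076580 = CHF 7,162.20

CHF 7,162.20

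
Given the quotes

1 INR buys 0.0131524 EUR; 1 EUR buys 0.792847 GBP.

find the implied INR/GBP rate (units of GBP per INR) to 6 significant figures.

INR/GBP = 0.0104278

1 INR × 0.0131524 = 0.0131524 EUR
0.0131524 EUR × 0.792847 = 0.0104278 GBP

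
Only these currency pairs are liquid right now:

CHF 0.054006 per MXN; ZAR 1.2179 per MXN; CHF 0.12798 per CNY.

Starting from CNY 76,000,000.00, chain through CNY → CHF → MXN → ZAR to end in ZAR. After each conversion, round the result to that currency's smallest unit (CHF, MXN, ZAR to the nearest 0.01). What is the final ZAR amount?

CNY 76,000,000.00 × 0.12798 = CHF 9,726,480.00
CHF 9,726,480.00 ÷ 0.054006 = MXN 180,099,988.89
MXN 180,099,988.89 × 1.2179 = ZAR 219,343,776.47

ZAR 219,343,776.47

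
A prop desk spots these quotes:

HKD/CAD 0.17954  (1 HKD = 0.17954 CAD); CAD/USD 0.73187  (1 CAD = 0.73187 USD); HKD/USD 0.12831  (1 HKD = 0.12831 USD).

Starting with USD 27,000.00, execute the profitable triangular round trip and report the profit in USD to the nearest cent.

Profit: USD 650.21

Profitable loop is USD → HKD → CAD → USD:
USD 27,000.00 ÷ 0.12831 = HKD 210,427.87
HKD 210,427.87 × 0.17954 = CAD 37,780.22
CAD 37,780.22 × 0.73187 = USD 27,650.21
Profit = USD 27,650.21 − USD 27,000.00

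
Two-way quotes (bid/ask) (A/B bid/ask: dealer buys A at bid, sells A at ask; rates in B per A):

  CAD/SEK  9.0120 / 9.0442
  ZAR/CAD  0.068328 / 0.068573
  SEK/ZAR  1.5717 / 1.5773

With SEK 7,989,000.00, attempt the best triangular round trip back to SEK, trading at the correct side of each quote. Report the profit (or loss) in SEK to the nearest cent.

Best loop SEK → CAD → ZAR → SEK:
SEK 7,989,000.00 ÷ 9.0442 (buy CAD at ask) = CAD 883,328.54
CAD 883,328.54 ÷ 0.068573 (buy ZAR at ask) = ZAR 12,881,579.37
ZAR 12,881,579.37 ÷ 1.5773 (buy SEK at ask) = SEK 8,166,854.35

Net profit: SEK 177,854.35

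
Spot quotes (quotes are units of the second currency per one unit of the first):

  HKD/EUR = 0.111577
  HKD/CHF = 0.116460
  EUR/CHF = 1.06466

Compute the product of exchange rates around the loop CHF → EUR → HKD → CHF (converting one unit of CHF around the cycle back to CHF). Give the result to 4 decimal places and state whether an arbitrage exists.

0.9804 (arbitrage exists)

Around CHF → EUR → HKD → CHF: 1 ÷ 1.06466 ÷ 0.111577 × 0.116460 = 0.980373
Product < 1; profitable direction is CHF → HKD → EUR → CHF.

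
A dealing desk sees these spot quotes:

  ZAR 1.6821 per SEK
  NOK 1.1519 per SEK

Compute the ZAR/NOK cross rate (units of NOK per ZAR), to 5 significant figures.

ZAR/NOK = 0.68480

1 ZAR ÷ 1.6821 = 0.594495 SEK
0.594495 SEK × 1.1519 = 0.684799 NOK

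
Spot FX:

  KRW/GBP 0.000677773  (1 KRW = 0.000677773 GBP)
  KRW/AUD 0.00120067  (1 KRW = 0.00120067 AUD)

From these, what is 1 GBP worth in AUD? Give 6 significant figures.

1 GBP ÷ 0.000677773 = 1475.42 KRW
1475.42 KRW × 0.00120067 = 1.77149 AUD

GBP/AUD = 1.77149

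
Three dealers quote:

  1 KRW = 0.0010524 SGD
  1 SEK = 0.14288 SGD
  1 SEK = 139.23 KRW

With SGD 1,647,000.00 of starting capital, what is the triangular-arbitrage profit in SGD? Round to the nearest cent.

Profit: SGD 42,024.00

Profitable loop is SGD → SEK → KRW → SGD:
SGD 1,647,000.00 ÷ 0.14288 = SEK 11,527,155.66
SEK 11,527,155.66 × 139.23 = KRW 1,604,925,882
KRW 1,604,925,882 × 0.0010524 = SGD 1,689,024.00
Profit = SGD 1,689,024.00 − SGD 1,647,000.00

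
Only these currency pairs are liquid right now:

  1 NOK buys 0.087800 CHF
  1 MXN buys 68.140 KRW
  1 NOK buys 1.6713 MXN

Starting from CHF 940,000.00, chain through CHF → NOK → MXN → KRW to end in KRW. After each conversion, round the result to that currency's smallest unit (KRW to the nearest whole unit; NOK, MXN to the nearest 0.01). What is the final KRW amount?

KRW 1,219,241,903

CHF 940,000.00 ÷ 0.087800 = NOK 10,706,150.34
NOK 10,706,150.34 × 1.6713 = MXN 17,893,189.06
MXN 17,893,189.06 × 68.140 = KRW 1,219,241,903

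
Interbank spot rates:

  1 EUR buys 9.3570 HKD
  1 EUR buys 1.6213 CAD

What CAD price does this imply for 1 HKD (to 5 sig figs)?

1 HKD ÷ 9.3570 = 0.106872 EUR
0.106872 EUR × 1.6213 = 0.173271 CAD

HKD/CAD = 0.17327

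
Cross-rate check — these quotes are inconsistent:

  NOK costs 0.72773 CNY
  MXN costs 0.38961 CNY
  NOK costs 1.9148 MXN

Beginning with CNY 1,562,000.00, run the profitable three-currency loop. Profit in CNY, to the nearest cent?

Profit: CNY 39,268.89

Profitable loop is CNY → NOK → MXN → CNY:
CNY 1,562,000.00 ÷ 0.72773 = NOK 2,146,400.45
NOK 2,146,400.45 × 1.9148 = MXN 4,109,927.58
MXN 4,109,927.58 × 0.38961 = CNY 1,601,268.89
Profit = CNY 1,601,268.89 − CNY 1,562,000.00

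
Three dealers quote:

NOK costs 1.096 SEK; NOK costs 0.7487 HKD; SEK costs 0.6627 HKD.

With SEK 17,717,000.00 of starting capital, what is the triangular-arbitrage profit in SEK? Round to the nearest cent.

Profit: SEK 545,931.64

Profitable loop is SEK → NOK → HKD → SEK:
SEK 17,717,000.00 ÷ 1.096 = NOK 16,165,145.99
NOK 16,165,145.99 × 0.7487 = HKD 12,102,844.80
HKD 12,102,844.80 ÷ 0.6627 = SEK 18,262,931.64
Profit = SEK 18,262,931.64 − SEK 17,717,000.00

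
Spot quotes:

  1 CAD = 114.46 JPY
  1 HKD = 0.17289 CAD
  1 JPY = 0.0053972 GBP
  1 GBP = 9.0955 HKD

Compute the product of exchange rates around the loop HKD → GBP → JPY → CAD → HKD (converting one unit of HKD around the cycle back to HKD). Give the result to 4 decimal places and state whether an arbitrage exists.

Around HKD → GBP → JPY → CAD → HKD: 1 ÷ 9.0955 ÷ 0.0053972 ÷ 114.46 ÷ 0.17289 = 1.029393
Product > 1; profitable direction is HKD → GBP → JPY → CAD → HKD.

1.0294 (arbitrage exists)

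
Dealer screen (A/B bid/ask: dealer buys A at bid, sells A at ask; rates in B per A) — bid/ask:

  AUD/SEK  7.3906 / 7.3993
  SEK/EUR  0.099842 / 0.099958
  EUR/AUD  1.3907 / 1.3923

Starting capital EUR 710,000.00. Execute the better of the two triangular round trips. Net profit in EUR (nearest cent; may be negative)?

Net profit: EUR 18,592.63

Best loop EUR → AUD → SEK → EUR:
EUR 710,000.00 × 1.3907 (sell EUR at bid) = AUD 987,397.00
AUD 987,397.00 × 7.3906 (sell AUD at bid) = SEK 7,297,456.27
SEK 7,297,456.27 × 0.099842 (sell SEK at bid) = EUR 728,592.63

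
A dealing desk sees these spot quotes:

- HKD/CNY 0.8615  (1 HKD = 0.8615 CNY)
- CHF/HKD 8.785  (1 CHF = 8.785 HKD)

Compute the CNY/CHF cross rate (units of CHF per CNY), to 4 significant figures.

CNY/CHF = 0.1321

1 CNY ÷ 0.8615 = 1.16077 HKD
1.16077 HKD ÷ 8.785 = 0.13213 CHF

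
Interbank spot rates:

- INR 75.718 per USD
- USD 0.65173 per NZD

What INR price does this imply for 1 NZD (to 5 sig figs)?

NZD/INR = 49.348

1 NZD × 0.65173 = 0.65173 USD
0.65173 USD × 75.718 = 49.3477 INR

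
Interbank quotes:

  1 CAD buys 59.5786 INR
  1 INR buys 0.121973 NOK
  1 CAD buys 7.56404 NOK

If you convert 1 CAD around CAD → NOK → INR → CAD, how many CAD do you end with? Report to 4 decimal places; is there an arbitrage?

1.0409 (arbitrage exists)

Around CAD → NOK → INR → CAD: 1 × 7.56404 ÷ 0.121973 ÷ 59.5786 = 1.040878
Product > 1; profitable direction is CAD → NOK → INR → CAD.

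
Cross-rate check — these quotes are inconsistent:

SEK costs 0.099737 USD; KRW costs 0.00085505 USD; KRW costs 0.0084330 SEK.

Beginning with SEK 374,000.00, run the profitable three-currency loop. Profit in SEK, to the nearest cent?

Profit: SEK 6,211.03

Profitable loop is SEK → KRW → USD → SEK:
SEK 374,000.00 ÷ 0.0084330 = KRW 44,349,579
KRW 44,349,579 × 0.00085505 = USD 37,921.11
USD 37,921.11 ÷ 0.099737 = SEK 380,211.03
Profit = SEK 380,211.03 − SEK 374,000.00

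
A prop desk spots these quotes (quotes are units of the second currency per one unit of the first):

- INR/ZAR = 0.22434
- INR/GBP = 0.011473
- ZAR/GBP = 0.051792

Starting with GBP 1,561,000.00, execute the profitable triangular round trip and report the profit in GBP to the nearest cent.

Profit: GBP 19,866.90

Profitable loop is GBP → INR → ZAR → GBP:
GBP 1,561,000.00 ÷ 0.011473 = INR 136,058,572.30
INR 136,058,572.30 × 0.22434 = ZAR 30,523,380.11
ZAR 30,523,380.11 × 0.051792 = GBP 1,580,866.90
Profit = GBP 1,580,866.90 − GBP 1,561,000.00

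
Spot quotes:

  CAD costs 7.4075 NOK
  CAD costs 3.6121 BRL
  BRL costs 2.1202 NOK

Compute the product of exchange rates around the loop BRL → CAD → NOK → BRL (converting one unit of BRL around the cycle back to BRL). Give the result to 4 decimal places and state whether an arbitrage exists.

0.9672 (arbitrage exists)

Around BRL → CAD → NOK → BRL: 1 ÷ 3.6121 × 7.4075 ÷ 2.1202 = 0.967242
Product < 1; profitable direction is BRL → NOK → CAD → BRL.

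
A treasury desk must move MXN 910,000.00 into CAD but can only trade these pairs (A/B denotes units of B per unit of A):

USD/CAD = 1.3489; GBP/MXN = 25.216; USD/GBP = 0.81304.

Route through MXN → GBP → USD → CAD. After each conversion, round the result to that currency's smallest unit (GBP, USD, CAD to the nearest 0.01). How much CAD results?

MXN 910,000.00 ÷ 25.216 = GBP 36,088.20
GBP 36,088.20 ÷ 0.81304 = USD 44,386.75
USD 44,386.75 × 1.3489 = CAD 59,873.29

CAD 59,873.29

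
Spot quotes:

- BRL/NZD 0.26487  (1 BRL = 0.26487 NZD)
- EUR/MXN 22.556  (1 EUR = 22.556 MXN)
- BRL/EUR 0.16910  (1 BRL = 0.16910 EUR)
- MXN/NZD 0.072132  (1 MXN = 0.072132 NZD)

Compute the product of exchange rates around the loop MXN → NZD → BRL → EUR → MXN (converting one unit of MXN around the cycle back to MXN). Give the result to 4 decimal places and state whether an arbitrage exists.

Around MXN → NZD → BRL → EUR → MXN: 1 × 0.072132 ÷ 0.26487 × 0.16910 × 22.556 = 1.038726
Product > 1; profitable direction is MXN → NZD → BRL → EUR → MXN.

1.0387 (arbitrage exists)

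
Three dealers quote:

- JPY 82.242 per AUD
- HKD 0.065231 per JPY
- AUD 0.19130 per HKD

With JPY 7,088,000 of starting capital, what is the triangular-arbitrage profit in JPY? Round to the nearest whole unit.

Profit: JPY 186,219

Profitable loop is JPY → HKD → AUD → JPY:
JPY 7,088,000 × 0.065231 = HKD 462,357.33
HKD 462,357.33 × 0.19130 = AUD 88,448.96
AUD 88,448.96 × 82.242 = JPY 7,274,219
Profit = JPY 7,274,219 − JPY 7,088,000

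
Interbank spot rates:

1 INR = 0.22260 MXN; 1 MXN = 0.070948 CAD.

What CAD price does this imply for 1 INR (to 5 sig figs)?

1 INR × 0.22260 = 0.2226 MXN
0.2226 MXN × 0.070948 = 0.015793 CAD

INR/CAD = 0.015793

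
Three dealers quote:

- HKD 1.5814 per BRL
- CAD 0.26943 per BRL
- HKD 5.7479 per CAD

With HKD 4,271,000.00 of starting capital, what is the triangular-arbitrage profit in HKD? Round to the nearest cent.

Profitable loop is HKD → CAD → BRL → HKD:
HKD 4,271,000.00 ÷ 5.7479 = CAD 743,053.98
CAD 743,053.98 ÷ 0.26943 = BRL 2,757,873.97
BRL 2,757,873.97 × 1.5814 = HKD 4,361,301.90
Profit = HKD 4,361,301.90 − HKD 4,271,000.00

Profit: HKD 90,301.90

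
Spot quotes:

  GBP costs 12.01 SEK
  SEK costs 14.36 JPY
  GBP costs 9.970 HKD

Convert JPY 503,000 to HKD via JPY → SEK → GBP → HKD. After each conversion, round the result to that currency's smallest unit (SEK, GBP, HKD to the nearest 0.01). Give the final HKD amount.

HKD 29,078.10

JPY 503,000 ÷ 14.36 = SEK 35,027.86
SEK 35,027.86 ÷ 12.01 = GBP 2,916.56
GBP 2,916.56 × 9.970 = HKD 29,078.10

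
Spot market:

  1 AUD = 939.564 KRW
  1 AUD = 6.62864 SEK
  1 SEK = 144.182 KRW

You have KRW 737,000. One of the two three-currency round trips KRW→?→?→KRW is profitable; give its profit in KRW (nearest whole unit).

Profit: KRW 12,681

Profitable loop is KRW → AUD → SEK → KRW:
KRW 737,000 ÷ 939.564 = AUD 784.41
AUD 784.41 × 6.62864 = SEK 5,199.55
SEK 5,199.55 × 144.182 = KRW 749,681
Profit = KRW 749,681 − KRW 737,000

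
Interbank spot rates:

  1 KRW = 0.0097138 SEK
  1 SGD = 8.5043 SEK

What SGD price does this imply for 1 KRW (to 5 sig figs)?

1 KRW × 0.0097138 = 0.0097138 SEK
0.0097138 SEK ÷ 8.5043 = 0.00114222 SGD

KRW/SGD = 0.0011422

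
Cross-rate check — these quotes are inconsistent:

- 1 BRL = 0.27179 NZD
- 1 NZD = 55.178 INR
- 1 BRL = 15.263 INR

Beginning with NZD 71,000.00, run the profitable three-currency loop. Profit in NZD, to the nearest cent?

Profitable loop is NZD → BRL → INR → NZD:
NZD 71,000.00 ÷ 0.27179 = BRL 261,231.10
BRL 261,231.10 × 15.263 = INR 3,987,170.24
INR 3,987,170.24 ÷ 55.178 = NZD 72,260.14
Profit = NZD 72,260.14 − NZD 71,000.00

Profit: NZD 1,260.14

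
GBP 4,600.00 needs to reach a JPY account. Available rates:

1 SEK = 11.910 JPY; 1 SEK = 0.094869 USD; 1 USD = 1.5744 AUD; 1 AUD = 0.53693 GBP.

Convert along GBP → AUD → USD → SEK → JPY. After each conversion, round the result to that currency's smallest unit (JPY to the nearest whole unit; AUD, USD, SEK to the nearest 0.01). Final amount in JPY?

JPY 683,144

GBP 4,600.00 ÷ 0.53693 = AUD 8,567.22
AUD 8,567.22 ÷ 1.5744 = USD 5,441.58
USD 5,441.58 ÷ 0.094869 = SEK 57,358.88
SEK 57,358.88 × 11.910 = JPY 683,144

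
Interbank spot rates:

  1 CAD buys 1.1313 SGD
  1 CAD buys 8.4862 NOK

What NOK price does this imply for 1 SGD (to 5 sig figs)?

1 SGD ÷ 1.1313 = 0.883939 CAD
0.883939 CAD × 8.4862 = 7.50128 NOK

SGD/NOK = 7.5013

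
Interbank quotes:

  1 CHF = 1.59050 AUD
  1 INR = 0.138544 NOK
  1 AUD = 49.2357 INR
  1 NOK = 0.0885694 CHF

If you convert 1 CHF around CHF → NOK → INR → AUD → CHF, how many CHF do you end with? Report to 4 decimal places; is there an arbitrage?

Around CHF → NOK → INR → AUD → CHF: 1 ÷ 0.0885694 ÷ 0.138544 ÷ 49.2357 ÷ 1.59050 = 1.040674
Product > 1; profitable direction is CHF → NOK → INR → AUD → CHF.

1.0407 (arbitrage exists)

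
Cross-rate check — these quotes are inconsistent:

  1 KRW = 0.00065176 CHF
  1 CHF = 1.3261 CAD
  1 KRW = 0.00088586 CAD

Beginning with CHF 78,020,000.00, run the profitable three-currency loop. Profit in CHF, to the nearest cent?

Profitable loop is CHF → KRW → CAD → CHF:
CHF 78,020,000.00 ÷ 0.00065176 = KRW 119,706,640,481
KRW 119,706,640,481 × 0.00088586 = CAD 106,043,324.54
CAD 106,043,324.54 ÷ 1.3261 = CHF 79,966,310.64
Profit = CHF 79,966,310.64 − CHF 78,020,000.00

Profit: CHF 1,946,310.64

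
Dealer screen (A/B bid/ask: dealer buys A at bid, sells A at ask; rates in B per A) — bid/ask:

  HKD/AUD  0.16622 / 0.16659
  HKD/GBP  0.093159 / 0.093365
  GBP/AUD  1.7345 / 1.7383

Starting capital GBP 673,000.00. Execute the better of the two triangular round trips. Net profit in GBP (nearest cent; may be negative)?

Best loop GBP → HKD → AUD → GBP:
GBP 673,000.00 ÷ 0.093365 (buy HKD at ask) = HKD 7,208,268.62
HKD 7,208,268.62 × 0.16622 (sell HKD at bid) = AUD 1,198,158.41
AUD 1,198,158.41 ÷ 1.7383 (buy GBP at ask) = GBP 689,270.21

Net profit: GBP 16,270.21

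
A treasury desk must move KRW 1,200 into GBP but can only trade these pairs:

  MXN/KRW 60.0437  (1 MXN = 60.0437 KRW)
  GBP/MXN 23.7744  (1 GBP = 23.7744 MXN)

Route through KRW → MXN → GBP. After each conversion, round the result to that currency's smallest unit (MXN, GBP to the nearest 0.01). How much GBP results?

KRW 1,200 ÷ 60.0437 = MXN 19.99
MXN 19.99 ÷ 23.7744 = GBP 0.84

GBP 0.84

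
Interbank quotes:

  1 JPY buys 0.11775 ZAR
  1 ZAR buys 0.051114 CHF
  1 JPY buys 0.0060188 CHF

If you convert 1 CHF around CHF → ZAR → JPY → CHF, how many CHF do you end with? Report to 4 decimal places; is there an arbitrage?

1.0000 (no arbitrage)

Around CHF → ZAR → JPY → CHF: 1 ÷ 0.051114 ÷ 0.11775 × 0.0060188 = 1.000021
Product ≈ 1 (deviation 0.002%, within rounding noise).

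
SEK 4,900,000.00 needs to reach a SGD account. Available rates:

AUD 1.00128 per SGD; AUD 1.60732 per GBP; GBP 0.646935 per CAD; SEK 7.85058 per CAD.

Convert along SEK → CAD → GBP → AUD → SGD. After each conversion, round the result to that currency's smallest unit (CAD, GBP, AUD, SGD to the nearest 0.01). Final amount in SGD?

SGD 648,189.21

SEK 4,900,000.00 ÷ 7.85058 = CAD 624,157.71
CAD 624,157.71 × 0.646935 = GBP 403,789.47
GBP 403,789.47 × 1.60732 = AUD 649,018.89
AUD 649,018.89 ÷ 1.00128 = SGD 648,189.21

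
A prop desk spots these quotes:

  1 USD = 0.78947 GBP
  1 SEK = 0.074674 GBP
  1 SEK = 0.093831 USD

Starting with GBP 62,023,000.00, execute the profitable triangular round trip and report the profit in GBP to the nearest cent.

Profit: GBP 500,057.55

Profitable loop is GBP → USD → SEK → GBP:
GBP 62,023,000.00 ÷ 0.78947 = USD 78,562,833.29
USD 78,562,833.29 ÷ 0.093831 = SEK 837,280,145.08
SEK 837,280,145.08 × 0.074674 = GBP 62,523,057.55
Profit = GBP 62,523,057.55 − GBP 62,023,000.00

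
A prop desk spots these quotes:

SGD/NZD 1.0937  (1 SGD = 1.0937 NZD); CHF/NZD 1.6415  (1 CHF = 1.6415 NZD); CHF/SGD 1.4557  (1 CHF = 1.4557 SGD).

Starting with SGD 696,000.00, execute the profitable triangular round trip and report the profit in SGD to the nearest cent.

Profitable loop is SGD → CHF → NZD → SGD:
SGD 696,000.00 ÷ 1.4557 = CHF 478,120.49
CHF 478,120.49 × 1.6415 = NZD 784,834.79
NZD 784,834.79 ÷ 1.0937 = SGD 717,596.04
Profit = SGD 717,596.04 − SGD 696,000.00

Profit: SGD 21,596.04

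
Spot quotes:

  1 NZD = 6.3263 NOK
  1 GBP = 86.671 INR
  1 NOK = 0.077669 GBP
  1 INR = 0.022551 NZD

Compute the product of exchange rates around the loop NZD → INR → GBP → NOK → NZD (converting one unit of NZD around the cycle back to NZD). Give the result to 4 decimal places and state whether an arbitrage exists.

Around NZD → INR → GBP → NOK → NZD: 1 ÷ 0.022551 ÷ 86.671 ÷ 0.077669 ÷ 6.3263 = 1.041269
Product > 1; profitable direction is NZD → INR → GBP → NOK → NZD.

1.0413 (arbitrage exists)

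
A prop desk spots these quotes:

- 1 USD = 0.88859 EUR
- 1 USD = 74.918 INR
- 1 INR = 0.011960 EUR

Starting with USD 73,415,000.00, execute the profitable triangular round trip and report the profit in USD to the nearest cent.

Profitable loop is USD → INR → EUR → USD:
USD 73,415,000.00 × 74.918 = INR 5,500,104,970.00
INR 5,500,104,970.00 × 0.011960 = EUR 65,781,255.44
EUR 65,781,255.44 ÷ 0.88859 = USD 74,028,804.56
Profit = USD 74,028,804.56 − USD 73,415,000.00

Profit: USD 613,804.56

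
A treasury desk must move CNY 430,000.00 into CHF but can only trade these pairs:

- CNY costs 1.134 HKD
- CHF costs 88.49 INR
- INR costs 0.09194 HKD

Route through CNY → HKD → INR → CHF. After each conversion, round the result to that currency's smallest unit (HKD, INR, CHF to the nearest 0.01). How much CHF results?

CNY 430,000.00 × 1.134 = HKD 487,620.00
HKD 487,620.00 ÷ 0.09194 = INR 5,303,676.31
INR 5,303,676.31 ÷ 88.49 = CHF 59,935.32

CHF 59,935.32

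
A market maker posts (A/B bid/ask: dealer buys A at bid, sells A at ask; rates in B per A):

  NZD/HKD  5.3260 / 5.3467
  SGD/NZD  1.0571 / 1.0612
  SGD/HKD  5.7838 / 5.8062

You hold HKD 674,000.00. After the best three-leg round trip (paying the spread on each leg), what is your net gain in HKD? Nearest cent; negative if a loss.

Best loop HKD → NZD → SGD → HKD:
HKD 674,000.00 ÷ 5.3467 (buy NZD at ask) = NZD 126,059.06
NZD 126,059.06 ÷ 1.0612 (buy SGD at ask) = SGD 118,789.17
SGD 118,789.17 × 5.7838 (sell SGD at bid) = HKD 687,052.79

Net profit: HKD 13,052.79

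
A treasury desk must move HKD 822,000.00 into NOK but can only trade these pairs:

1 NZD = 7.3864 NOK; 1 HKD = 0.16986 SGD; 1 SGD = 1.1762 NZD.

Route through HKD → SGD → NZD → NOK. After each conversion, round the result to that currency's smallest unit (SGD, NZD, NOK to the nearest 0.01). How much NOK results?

HKD 822,000.00 × 0.16986 = SGD 139,624.92
SGD 139,624.92 × 1.1762 = NZD 164,226.83
NZD 164,226.83 × 7.3864 = NOK 1,213,045.06

NOK 1,213,045.06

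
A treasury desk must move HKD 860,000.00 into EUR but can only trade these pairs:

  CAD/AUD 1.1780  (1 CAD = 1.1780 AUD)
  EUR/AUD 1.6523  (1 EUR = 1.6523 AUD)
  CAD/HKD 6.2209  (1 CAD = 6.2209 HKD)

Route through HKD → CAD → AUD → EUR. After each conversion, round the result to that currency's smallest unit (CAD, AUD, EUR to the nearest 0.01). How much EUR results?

EUR 98,560.21

HKD 860,000.00 ÷ 6.2209 = CAD 138,243.66
CAD 138,243.66 × 1.1780 = AUD 162,851.03
AUD 162,851.03 ÷ 1.6523 = EUR 98,560.21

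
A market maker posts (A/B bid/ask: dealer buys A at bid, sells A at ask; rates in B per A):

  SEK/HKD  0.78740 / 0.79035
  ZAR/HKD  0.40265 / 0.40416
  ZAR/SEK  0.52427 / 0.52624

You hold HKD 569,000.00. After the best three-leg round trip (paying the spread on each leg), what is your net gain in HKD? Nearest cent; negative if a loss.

Best loop HKD → ZAR → SEK → HKD:
HKD 569,000.00 ÷ 0.40416 (buy ZAR at ask) = ZAR 1,407,858.27
ZAR 1,407,858.27 × 0.52427 (sell ZAR at bid) = SEK 738,097.86
SEK 738,097.86 × 0.78740 (sell SEK at bid) = HKD 581,178.25

Net profit: HKD 12,178.25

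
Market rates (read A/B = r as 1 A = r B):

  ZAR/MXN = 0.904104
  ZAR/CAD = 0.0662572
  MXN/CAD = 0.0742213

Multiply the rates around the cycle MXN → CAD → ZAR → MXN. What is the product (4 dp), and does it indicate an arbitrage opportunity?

1.0128 (arbitrage exists)

Around MXN → CAD → ZAR → MXN: 1 × 0.0742213 ÷ 0.0662572 × 0.904104 = 1.012777
Product > 1; profitable direction is MXN → CAD → ZAR → MXN.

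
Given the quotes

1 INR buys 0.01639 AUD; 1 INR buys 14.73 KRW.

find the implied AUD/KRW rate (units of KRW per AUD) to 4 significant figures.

AUD/KRW = 898.7

1 AUD ÷ 0.01639 = 61.0128 INR
61.0128 INR × 14.73 = 898.719 KRW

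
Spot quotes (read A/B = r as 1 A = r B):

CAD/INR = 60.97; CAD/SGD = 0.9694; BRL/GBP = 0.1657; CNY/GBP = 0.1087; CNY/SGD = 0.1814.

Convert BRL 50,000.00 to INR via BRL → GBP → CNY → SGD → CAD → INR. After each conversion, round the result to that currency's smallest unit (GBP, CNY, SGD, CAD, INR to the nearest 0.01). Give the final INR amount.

INR 869,587.67

BRL 50,000.00 × 0.1657 = GBP 8,285.00
GBP 8,285.00 ÷ 0.1087 = CNY 76,218.95
CNY 76,218.95 × 0.1814 = SGD 13,826.12
SGD 13,826.12 ÷ 0.9694 = CAD 14,262.55
CAD 14,262.55 × 60.97 = INR 869,587.67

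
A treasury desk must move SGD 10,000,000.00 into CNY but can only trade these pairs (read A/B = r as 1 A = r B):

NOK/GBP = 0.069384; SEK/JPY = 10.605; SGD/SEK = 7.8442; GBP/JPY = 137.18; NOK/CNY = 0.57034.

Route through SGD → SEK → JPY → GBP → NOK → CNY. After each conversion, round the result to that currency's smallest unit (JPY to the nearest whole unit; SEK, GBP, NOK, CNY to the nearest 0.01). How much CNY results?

SGD 10,000,000.00 × 7.8442 = SEK 78,442,000.00
SEK 78,442,000.00 × 10.605 = JPY 831,877,410
JPY 831,877,410 ÷ 137.18 = GBP 6,064,130.41
GBP 6,064,130.41 ÷ 0.069384 = NOK 87,399,550.47
NOK 87,399,550.47 × 0.57034 = CNY 49,847,459.62

CNY 49,847,459.62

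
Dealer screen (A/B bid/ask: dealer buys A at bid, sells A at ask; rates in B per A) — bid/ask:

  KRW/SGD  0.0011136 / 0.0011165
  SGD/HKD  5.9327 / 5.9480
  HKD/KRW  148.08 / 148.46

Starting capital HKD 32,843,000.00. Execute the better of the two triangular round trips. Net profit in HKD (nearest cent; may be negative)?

Net profit: HKD 469,227.73

Best loop HKD → SGD → KRW → HKD:
HKD 32,843,000.00 ÷ 5.9480 (buy SGD at ask) = SGD 5,521,687.96
SGD 5,521,687.96 ÷ 0.0011165 (buy KRW at ask) = KRW 4,945,533,329
KRW 4,945,533,329 ÷ 148.46 (buy HKD at ask) = HKD 33,312,227.73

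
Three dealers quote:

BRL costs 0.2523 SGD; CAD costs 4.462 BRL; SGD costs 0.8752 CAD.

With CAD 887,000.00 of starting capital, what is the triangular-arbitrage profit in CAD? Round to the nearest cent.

Profitable loop is CAD → SGD → BRL → CAD:
CAD 887,000.00 ÷ 0.8752 = SGD 1,013,482.63
SGD 1,013,482.63 ÷ 0.2523 = BRL 4,016,974.37
BRL 4,016,974.37 ÷ 4.462 = CAD 900,263.19
Profit = CAD 900,263.19 − CAD 887,000.00

Profit: CAD 13,263.19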